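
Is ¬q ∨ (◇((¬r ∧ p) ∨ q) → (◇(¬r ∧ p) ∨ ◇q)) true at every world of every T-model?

Tableau for the negation ¬(¬q ∨ (◇((¬r ∧ p) ∨ q) → (◇(¬r ∧ p) ∨ ◇q))):
1. ¬(¬q ∨ (◇((¬r ∧ p) ∨ q) → (◇(¬r ∧ p) ∨ ◇q))), 0
2. q, 0   [¬∨-rule on 1]
3. ¬(◇((¬r ∧ p) ∨ q) → (◇(¬r ∧ p) ∨ ◇q)), 0   [¬∨-rule on 1]
4. ◇((¬r ∧ p) ∨ q), 0   [¬→-rule on 3]
5. ¬(◇(¬r ∧ p) ∨ ◇q), 0   [¬→-rule on 3]
6. ¬◇(¬r ∧ p), 0   [¬∨-rule on 5]
7. ¬◇q, 0   [¬∨-rule on 5]
8. ¬(¬r ∧ p), 0   [¬◇-rule on 6 via 0R0]
9. ¬q, 0   [¬◇-rule on 7 via 0R0]
Accessibility: 0R0
Branch closes: q and ¬q both at 0.
Every branch of the negation's tableau closes; the branch above is one of them.

Valid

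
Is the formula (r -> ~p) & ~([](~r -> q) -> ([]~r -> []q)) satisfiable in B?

Unsatisfiable

1. (r -> ~p) & ~([](~r -> q) -> ([]~r -> []q)), w0
2. r -> ~p, w0   [&-rule on 1]
3. ~([](~r -> q) -> ([]~r -> []q)), w0   [&-rule on 1]
4. [](~r -> q), w0   [~->-rule on 3]
5. ~([]~r -> []q), w0   [~->-rule on 3]
6. []~r, w0   [~->-rule on 5]
7. ~[]q, w0   [~->-rule on 5]
8. ~r -> q, w0   [[]-rule on 4 via w0Rw0]
9. ~r, w0   [[]-rule on 6 via w0Rw0]
10. ~p, w0   [->-rule on 2 (branches; this branch)]
11. q, w0   [->-rule on 8 (branches; this branch)]
12. ~q, w1   [~[]-rule on 7: fresh world w1, w0Rw1]
13. ~r -> q, w1   [[]-rule on 4 via w0Rw1]
14. ~r, w1   [[]-rule on 6 via w0Rw1]
15. q, w1   [->-rule on 13 (branches; this branch)]
Accessibility: w0Rw0, w0Rw1, w1Rw0, w1Rw1
Branch closes: q and ~q both at w1.
(One branch shown.) All branches close.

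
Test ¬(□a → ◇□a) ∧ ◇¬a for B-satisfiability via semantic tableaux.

1. ¬(□a → ◇□a) ∧ ◇¬a, 0
2. ¬(□a → ◇□a), 0
3. ◇¬a, 0
4. □a, 0
5. ¬◇□a, 0
6. a, 0
7. ¬□a, 0
8. ¬a, 1
9. a, 1
Accessibility: 0R0, 0R1, 1R0, 1R1
Branch closes: a and ¬a both at 1.
Every branch closes; the branch above is one of them.

No, unsatisfiable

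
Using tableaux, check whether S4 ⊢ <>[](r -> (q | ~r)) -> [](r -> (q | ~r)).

Tableau for the negation ~(<>[](r -> (q | ~r)) -> [](r -> (q | ~r))):
1. ~(<>[](r -> (q | ~r)) -> [](r -> (q | ~r))), w0
2. <>[](r -> (q | ~r)), w0
3. ~[](r -> (q | ~r)), w0
4. [](r -> (q | ~r)), w1
5. r -> (q | ~r), w1
6. q | ~r, w1
7. ~r, w1
8. ~(r -> (q | ~r)), w2
9. r, w2
10. ~(q | ~r), w2
11. ~q, w2
Accessibility: w0Rw0, w0Rw1, w0Rw2, w1Rw1, w2Rw2
The negation has an open branch (countermodel exists).

No, not valid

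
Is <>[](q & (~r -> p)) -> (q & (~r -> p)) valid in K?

Tableau for the negation ~(<>[](q & (~r -> p)) -> (q & (~r -> p))):
1. ~(<>[](q & (~r -> p)) -> (q & (~r -> p))), u
2. <>[](q & (~r -> p)), u
3. ~(q & (~r -> p)), u
4. ~(~r -> p), u
5. ~r, u
6. ~p, u
7. [](q & (~r -> p)), v
Accessibility: uRv
The negation has an open branch (countermodel exists).

Invalid (countermodel exists)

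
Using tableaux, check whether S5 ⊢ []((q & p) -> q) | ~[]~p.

Tableau for the negation ~([]((q & p) -> q) | ~[]~p):
1. ~([]((q & p) -> q) | ~[]~p), 0
2. ~[]((q & p) -> q), 0
3. []~p, 0
4. ~p, 0
5. ~((q & p) -> q), 1
6. q & p, 1
7. ~q, 1
8. q, 1
9. p, 1
Accessibility: 0R0, 0R1, 1R0, 1R1
Branch closes: q and ~q both at 1.
All branches of the negation close; one closing branch shown above.

Valid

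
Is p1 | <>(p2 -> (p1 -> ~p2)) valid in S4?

Yes, valid

Tableau for the negation ~(p1 | <>(p2 -> (p1 -> ~p2))):
1. ~(p1 | <>(p2 -> (p1 -> ~p2))), w0
2. ~p1, w0
3. ~<>(p2 -> (p1 -> ~p2)), w0
4. ~(p2 -> (p1 -> ~p2)), w0
5. p2, w0
6. ~(p1 -> ~p2), w0
7. p1, w0
Accessibility: w0Rw0
Branch closes: p1 and ~p1 both at w0.
Every branch of the negation's tableau closes; the branch above is one of them.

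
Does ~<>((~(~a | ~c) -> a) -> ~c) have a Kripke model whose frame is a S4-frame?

Yes, satisfiable

1. ~<>((~(~a | ~c) -> a) -> ~c), 0
2. ~((~(~a | ~c) -> a) -> ~c), 0
3. ~(~a | ~c) -> a, 0
4. c, 0
5. a, 0
Accessibility: 0R0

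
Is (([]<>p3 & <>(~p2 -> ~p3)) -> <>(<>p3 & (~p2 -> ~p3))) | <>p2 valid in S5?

Tableau for the negation ~((([]<>p3 & <>(~p2 -> ~p3)) -> <>(<>p3 & (~p2 -> ~p3))) | <>p2):
1. ~((([]<>p3 & <>(~p2 -> ~p3)) -> <>(<>p3 & (~p2 -> ~p3))) | <>p2), w0
2. ~(([]<>p3 & <>(~p2 -> ~p3)) -> <>(<>p3 & (~p2 -> ~p3))), w0
3. ~<>p2, w0
4. []<>p3 & <>(~p2 -> ~p3), w0
5. ~<>(<>p3 & (~p2 -> ~p3)), w0
6. []<>p3, w0
7. <>(~p2 -> ~p3), w0
8. ~p2, w0
9. ~(<>p3 & (~p2 -> ~p3)), w0
10. <>p3, w0
11. ~<>p3, w0
12. ~p3, w0
13. ~p2 -> ~p3, w1
14. ~p2, w1
15. ~(<>p3 & (~p2 -> ~p3)), w1
16. <>p3, w1
17. ~p3, w1
18. ~<>p3, w1
19. p3, w2
20. ~p2, w2
21. ~(<>p3 & (~p2 -> ~p3)), w2
22. <>p3, w2
23. ~p3, w2
Accessibility: w0Rw0, w0Rw1, w0Rw2, w1Rw0, w1Rw1, w1Rw2, w2Rw0, w2Rw1, w2Rw2
Branch closes: p3 and ~p3 both at w2.
All branches of the negation close; one closing branch shown above.

Yes, valid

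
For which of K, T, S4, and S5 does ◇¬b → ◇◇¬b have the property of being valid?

K-tableau for the negation ¬(◇¬b → ◇◇¬b):
1. ¬(◇¬b → ◇◇¬b), u
2. ◇¬b, u   [¬→-rule on 1]
3. ¬◇◇¬b, u   [¬→-rule on 1]
4. ¬b, v   [◇-rule on 2: fresh world v, uRv]
5. ¬◇¬b, v   [¬◇-rule on 3 via uRv]
Accessibility: uRv
Complete open branch: countermodel on a K-frame, so not valid in K.
T-tableau for the negation ¬(◇¬b → ◇◇¬b):
1. ¬(◇¬b → ◇◇¬b), u
2. ◇¬b, u   [¬→-rule on 1]
3. ¬◇◇¬b, u   [¬→-rule on 1]
4. ¬◇¬b, u   [¬◇-rule on 3 via uRu]
5. b, u   [¬◇-rule on 4 via uRu]
6. ¬b, v   [◇-rule on 2: fresh world v, uRv]
7. ¬◇¬b, v   [¬◇-rule on 3 via uRv]
8. b, v   [¬◇-rule on 4 via uRv]
Accessibility: uRu, uRv, vRv
Branch closes: b and ¬b both at v.
Every branch closes (one shown): valid in T, hence also in S4, S5 (every theorem of T is a theorem of S4 and S5).

T, S4, S5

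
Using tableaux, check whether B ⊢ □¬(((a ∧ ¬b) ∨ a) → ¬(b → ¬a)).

Not valid

Tableau for the negation ¬□¬(((a ∧ ¬b) ∨ a) → ¬(b → ¬a)):
1. ¬□¬(((a ∧ ¬b) ∨ a) → ¬(b → ¬a)), w0
2. ((a ∧ ¬b) ∨ a) → ¬(b → ¬a), w1   [¬□-rule on 1: fresh world w1, w0Rw1]
3. ¬(b → ¬a), w1   [→-rule on 2 (branches; this branch)]
4. b, w1   [¬→-rule on 3]
5. a, w1   [¬→-rule on 3]
Accessibility: w0Rw0, w0Rw1, w1Rw0, w1Rw1
The negation has an open branch (countermodel exists).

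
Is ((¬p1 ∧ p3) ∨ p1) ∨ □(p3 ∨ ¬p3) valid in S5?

Tableau for the negation ¬(((¬p1 ∧ p3) ∨ p1) ∨ □(p3 ∨ ¬p3)):
1. ¬(((¬p1 ∧ p3) ∨ p1) ∨ □(p3 ∨ ¬p3)), 0
2. ¬((¬p1 ∧ p3) ∨ p1), 0
3. ¬□(p3 ∨ ¬p3), 0
4. ¬(¬p1 ∧ p3), 0
5. ¬p1, 0
6. ¬p3, 0
7. ¬(p3 ∨ ¬p3), 1
8. ¬p3, 1
9. p3, 1
Accessibility: 0R0, 0R1, 1R0, 1R1
Branch closes: p3 and ¬p3 both at 1.
Every branch of the negation's tableau closes; the branch above is one of them.

Valid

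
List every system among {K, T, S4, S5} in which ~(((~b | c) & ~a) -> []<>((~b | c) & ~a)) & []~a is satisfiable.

S5-tableau for the formula:
1. ~(((~b | c) & ~a) -> []<>((~b | c) & ~a)) & []~a, w0
2. ~(((~b | c) & ~a) -> []<>((~b | c) & ~a)), w0
3. []~a, w0
4. (~b | c) & ~a, w0
5. ~[]<>((~b | c) & ~a), w0
6. ~b | c, w0
7. ~a, w0
8. c, w0
9. ~<>((~b | c) & ~a), w1
10. ~a, w1
11. ~((~b | c) & ~a), w0
12. ~((~b | c) & ~a), w1
13. ~(~b | c), w0
14. b, w0
15. ~c, w0
Accessibility: w0Rw0, w0Rw1, w1Rw0, w1Rw1
Branch closes: c and ~c both at w0.
Every branch closes (one shown): unsatisfiable in S5.
S4-tableau for the formula:
1. ~(((~b | c) & ~a) -> []<>((~b | c) & ~a)) & []~a, w0
2. ~(((~b | c) & ~a) -> []<>((~b | c) & ~a)), w0
3. []~a, w0
4. (~b | c) & ~a, w0
5. ~[]<>((~b | c) & ~a), w0
6. ~b | c, w0
7. ~a, w0
8. c, w0
9. ~<>((~b | c) & ~a), w1
10. ~a, w1
11. ~((~b | c) & ~a), w1
12. ~(~b | c), w1
13. b, w1
14. ~c, w1
Accessibility: w0Rw0, w0Rw1, w1Rw1
Complete open branch: satisfiable in S4, hence also in K, T (this S4-model is also a K-model and a T-model).

K, T, S4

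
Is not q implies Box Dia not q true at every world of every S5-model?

Yes, valid

Tableau for the negation not (not q implies Box Dia not q):
1. not (not q implies Box Dia not q), w0
2. not q, w0
3. not Box Dia not q, w0
4. not Dia not q, w1
5. q, w0
Accessibility: w0Rw0, w0Rw1, w1Rw0, w1Rw1
Branch closes: q and not q both at w0.
All branches of the negation close; one closing branch shown above.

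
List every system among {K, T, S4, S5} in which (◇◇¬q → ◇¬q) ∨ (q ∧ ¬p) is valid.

S4, S5

S4-tableau for the negation ¬((◇◇¬q → ◇¬q) ∨ (q ∧ ¬p)):
1. ¬((◇◇¬q → ◇¬q) ∨ (q ∧ ¬p)), 0
2. ¬(◇◇¬q → ◇¬q), 0   [¬∨-rule on 1]
3. ¬(q ∧ ¬p), 0   [¬∨-rule on 1]
4. ◇◇¬q, 0   [¬→-rule on 2]
5. ¬◇¬q, 0   [¬→-rule on 2]
6. q, 0   [¬◇-rule on 5 via 0R0]
7. p, 0   [¬∧-rule on 3 (branches; this branch)]
8. ◇¬q, 1   [◇-rule on 4: fresh world 1, 0R1]
9. q, 1   [¬◇-rule on 5 via 0R1]
10. ¬q, 2   [◇-rule on 8: fresh world 2, 1R2]
11. q, 2   [¬◇-rule on 5 via 0R2]
Accessibility: 0R0, 0R1, 0R2, 1R1, 1R2, 2R2
Branch closes: q and ¬q both at 2.
Every branch closes (one shown): valid in S4, hence also in S5 (every theorem of S4 is a theorem of S5).
T-tableau for the negation ¬((◇◇¬q → ◇¬q) ∨ (q ∧ ¬p)):
1. ¬((◇◇¬q → ◇¬q) ∨ (q ∧ ¬p)), 0
2. ¬(◇◇¬q → ◇¬q), 0   [¬∨-rule on 1]
3. ¬(q ∧ ¬p), 0   [¬∨-rule on 1]
4. ◇◇¬q, 0   [¬→-rule on 2]
5. ¬◇¬q, 0   [¬→-rule on 2]
6. q, 0   [¬◇-rule on 5 via 0R0]
7. p, 0   [¬∧-rule on 3 (branches; this branch)]
8. ◇¬q, 1   [◇-rule on 4: fresh world 1, 0R1]
9. q, 1   [¬◇-rule on 5 via 0R1]
10. ¬q, 2   [◇-rule on 8: fresh world 2, 1R2]
Accessibility: 0R0, 0R1, 1R1, 1R2, 2R2
Complete open branch: countermodel on a T-frame, so not valid in T, nor in K (the same frame is also a K-frame).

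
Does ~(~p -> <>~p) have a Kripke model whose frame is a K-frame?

1. ~(~p -> <>~p), w0
2. ~p, w0
3. ~<>~p, w0

Satisfiable (open branch found)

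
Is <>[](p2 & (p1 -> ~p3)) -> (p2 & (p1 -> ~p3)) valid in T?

Tableau for the negation ~(<>[](p2 & (p1 -> ~p3)) -> (p2 & (p1 -> ~p3))):
1. ~(<>[](p2 & (p1 -> ~p3)) -> (p2 & (p1 -> ~p3))), 0
2. <>[](p2 & (p1 -> ~p3)), 0   [~->-rule on 1]
3. ~(p2 & (p1 -> ~p3)), 0   [~->-rule on 1]
4. ~(p1 -> ~p3), 0   [~&-rule on 3 (branches; this branch)]
5. p1, 0   [~->-rule on 4]
6. p3, 0   [~->-rule on 4]
7. [](p2 & (p1 -> ~p3)), 1   [<>-rule on 2: fresh world 1, 0R1]
8. p2 & (p1 -> ~p3), 1   [[]-rule on 7 via 1R1]
9. p2, 1   [&-rule on 8]
10. p1 -> ~p3, 1   [&-rule on 8]
11. ~p3, 1   [->-rule on 10 (branches; this branch)]
Accessibility: 0R0, 0R1, 1R1
The negation has an open branch (countermodel exists).

Invalid (countermodel exists)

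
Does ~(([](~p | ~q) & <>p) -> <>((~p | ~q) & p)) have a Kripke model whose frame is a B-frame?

Unsatisfiable

1. ~(([](~p | ~q) & <>p) -> <>((~p | ~q) & p)), 0
2. [](~p | ~q) & <>p, 0
3. ~<>((~p | ~q) & p), 0
4. [](~p | ~q), 0
5. <>p, 0
6. ~((~p | ~q) & p), 0
7. ~p | ~q, 0
8. ~p, 0
9. ~q, 0
10. p, 1
11. ~((~p | ~q) & p), 1
12. ~p | ~q, 1
13. ~(~p | ~q), 1
14. q, 1
15. ~q, 1
Accessibility: 0R0, 0R1, 1R0, 1R1
Branch closes: q and ~q both at 1.
All branches of the tableau close; one closing branch shown above.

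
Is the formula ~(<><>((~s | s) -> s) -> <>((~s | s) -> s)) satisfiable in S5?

Unsatisfiable

1. ~(<><>((~s | s) -> s) -> <>((~s | s) -> s)), u
2. <><>((~s | s) -> s), u
3. ~<>((~s | s) -> s), u
4. ~((~s | s) -> s), u
5. ~s | s, u
6. ~s, u
7. <>((~s | s) -> s), v
8. ~((~s | s) -> s), v
9. ~s | s, v
10. ~s, v
11. (~s | s) -> s, w
12. ~((~s | s) -> s), w
13. ~s | s, w
14. ~s, w
15. ~(~s | s), w
16. s, w
Accessibility: uRu, uRv, uRw, vRu, vRv, vRw, wRu, wRv, wRw
Branch closes: s and ~s both at w.
(One branch shown.) All branches close.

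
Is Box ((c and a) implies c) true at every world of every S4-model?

Valid in S4

Tableau for the negation not Box ((c and a) implies c):
1. not Box ((c and a) implies c), 0
2. not ((c and a) implies c), 1
3. c and a, 1
4. not c, 1
5. c, 1
6. a, 1
Accessibility: 0R0, 0R1, 1R1
Branch closes: c and not c both at 1.
Every branch of the negation's tableau closes; the branch above is one of them.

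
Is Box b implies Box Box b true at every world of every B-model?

Tableau for the negation not (Box b implies Box Box b):
1. not (Box b implies Box Box b), u
2. Box b, u
3. not Box Box b, u
4. b, u
5. not Box b, v
6. b, v
7. not b, w
Accessibility: uRu, uRv, vRu, vRv, vRw, wRv, wRw
The negation has an open branch (countermodel exists).

Invalid (countermodel exists)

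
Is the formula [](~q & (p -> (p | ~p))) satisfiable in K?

Satisfiable

1. [](~q & (p -> (p | ~p))), u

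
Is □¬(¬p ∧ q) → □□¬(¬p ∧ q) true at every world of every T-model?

Tableau for the negation ¬(□¬(¬p ∧ q) → □□¬(¬p ∧ q)):
1. ¬(□¬(¬p ∧ q) → □□¬(¬p ∧ q)), 0
2. □¬(¬p ∧ q), 0   [¬→-rule on 1]
3. ¬□□¬(¬p ∧ q), 0   [¬→-rule on 1]
4. ¬(¬p ∧ q), 0   [□-rule on 2 via 0R0]
5. ¬q, 0   [¬∧-rule on 4 (branches; this branch)]
6. ¬□¬(¬p ∧ q), 1   [¬□-rule on 3: fresh world 1, 0R1]
7. ¬(¬p ∧ q), 1   [□-rule on 2 via 0R1]
8. ¬q, 1   [¬∧-rule on 7 (branches; this branch)]
9. ¬p ∧ q, 2   [¬□-rule on 6: fresh world 2, 1R2]
10. ¬p, 2   [∧-rule on 9]
11. q, 2   [∧-rule on 9]
Accessibility: 0R0, 0R1, 1R1, 1R2, 2R2
The negation has an open branch (countermodel exists).

Invalid (countermodel exists)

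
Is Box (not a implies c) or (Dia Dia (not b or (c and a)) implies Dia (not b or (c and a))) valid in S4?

Valid in S4

Tableau for the negation not (Box (not a implies c) or (Dia Dia (not b or (c and a)) implies Dia (not b or (c and a)))):
1. not (Box (not a implies c) or (Dia Dia (not b or (c and a)) implies Dia (not b or (c and a)))), w0
2. not Box (not a implies c), w0
3. not (Dia Dia (not b or (c and a)) implies Dia (not b or (c and a))), w0
4. Dia Dia (not b or (c and a)), w0
5. not Dia (not b or (c and a)), w0
6. not (not b or (c and a)), w0
7. b, w0
8. not (c and a), w0
9. not a, w0
10. not (not a implies c), w1
11. not a, w1
12. not c, w1
13. not (not b or (c and a)), w1
14. b, w1
15. not (c and a), w1
16. Dia (not b or (c and a)), w2
17. not (not b or (c and a)), w2
18. b, w2
19. not (c and a), w2
20. not a, w2
21. not b or (c and a), w3
22. not (not b or (c and a)), w3
23. b, w3
24. not (c and a), w3
25. c and a, w3
26. c, w3
27. a, w3
28. not a, w3
Accessibility: w0Rw0, w0Rw1, w0Rw2, w0Rw3, w1Rw1, w2Rw2, w2Rw3, w3Rw3
Branch closes: a and not a both at w3.
Every branch of the negation's tableau closes; the branch above is one of them.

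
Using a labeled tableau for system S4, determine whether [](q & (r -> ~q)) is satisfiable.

1. [](q & (r -> ~q)), u
2. q & (r -> ~q), u
3. q, u
4. r -> ~q, u
5. ~r, u
Accessibility: uRu

Yes, satisfiable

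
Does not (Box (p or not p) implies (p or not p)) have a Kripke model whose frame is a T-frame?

Unsatisfiable (every branch closes)

1. not (Box (p or not p) implies (p or not p)), 0
2. Box (p or not p), 0
3. not (p or not p), 0
4. not p, 0
5. p, 0
Accessibility: 0R0
Branch closes: p and not p both at 0.
All branches of the tableau close; one closing branch shown above.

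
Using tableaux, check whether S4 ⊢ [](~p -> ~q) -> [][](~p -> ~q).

Yes, valid

Tableau for the negation ~([](~p -> ~q) -> [][](~p -> ~q)):
1. ~([](~p -> ~q) -> [][](~p -> ~q)), u
2. [](~p -> ~q), u   [~->-rule on 1]
3. ~[][](~p -> ~q), u   [~->-rule on 1]
4. ~p -> ~q, u   [[]-rule on 2 via uRu]
5. ~q, u   [->-rule on 4 (branches; this branch)]
6. ~[](~p -> ~q), v   [~[]-rule on 3: fresh world v, uRv]
7. ~p -> ~q, v   [[]-rule on 2 via uRv]
8. ~q, v   [->-rule on 7 (branches; this branch)]
9. ~(~p -> ~q), w   [~[]-rule on 6: fresh world w, vRw]
10. ~p, w   [~->-rule on 9]
11. q, w   [~->-rule on 9]
12. ~p -> ~q, w   [[]-rule on 2 via uRw]
13. ~q, w   [->-rule on 12 (branches; this branch)]
Accessibility: uRu, uRv, uRw, vRv, vRw, wRw
Branch closes: q and ~q both at w.
Every branch of the negation's tableau closes; the branch above is one of them.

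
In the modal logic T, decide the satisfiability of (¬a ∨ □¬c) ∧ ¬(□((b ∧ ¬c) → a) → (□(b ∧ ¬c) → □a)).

1. (¬a ∨ □¬c) ∧ ¬(□((b ∧ ¬c) → a) → (□(b ∧ ¬c) → □a)), u
2. ¬a ∨ □¬c, u
3. ¬(□((b ∧ ¬c) → a) → (□(b ∧ ¬c) → □a)), u
4. □((b ∧ ¬c) → a), u
5. ¬(□(b ∧ ¬c) → □a), u
6. □(b ∧ ¬c), u
7. ¬□a, u
8. (b ∧ ¬c) → a, u
9. b ∧ ¬c, u
10. b, u
11. ¬c, u
12. □¬c, u
13. a, u
14. ¬a, v
15. (b ∧ ¬c) → a, v
16. b ∧ ¬c, v
17. b, v
18. ¬c, v
19. ¬(b ∧ ¬c), v
20. c, v
Accessibility: uRu, uRv, vRv
Branch closes: c and ¬c both at v.
(One branch shown.) All branches close.

No, unsatisfiable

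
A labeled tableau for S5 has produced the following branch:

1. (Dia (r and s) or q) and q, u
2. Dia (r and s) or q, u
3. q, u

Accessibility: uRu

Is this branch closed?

No world carries both an atom and its negation.

Not closed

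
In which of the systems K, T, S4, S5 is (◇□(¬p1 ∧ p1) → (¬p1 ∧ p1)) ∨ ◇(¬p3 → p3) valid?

T, S4, S5

K-tableau for the negation ¬((◇□(¬p1 ∧ p1) → (¬p1 ∧ p1)) ∨ ◇(¬p3 → p3)):
1. ¬((◇□(¬p1 ∧ p1) → (¬p1 ∧ p1)) ∨ ◇(¬p3 → p3)), 0
2. ¬(◇□(¬p1 ∧ p1) → (¬p1 ∧ p1)), 0   [¬∨-rule on 1]
3. ¬◇(¬p3 → p3), 0   [¬∨-rule on 1]
4. ◇□(¬p1 ∧ p1), 0   [¬→-rule on 2]
5. ¬(¬p1 ∧ p1), 0   [¬→-rule on 2]
6. ¬p1, 0   [¬∧-rule on 5 (branches; this branch)]
7. □(¬p1 ∧ p1), 1   [◇-rule on 4: fresh world 1, 0R1]
8. ¬(¬p3 → p3), 1   [¬◇-rule on 3 via 0R1]
9. ¬p3, 1   [¬→-rule on 8]
Accessibility: 0R1
Complete open branch: countermodel on a K-frame, so not valid in K.
T-tableau for the negation ¬((◇□(¬p1 ∧ p1) → (¬p1 ∧ p1)) ∨ ◇(¬p3 → p3)):
1. ¬((◇□(¬p1 ∧ p1) → (¬p1 ∧ p1)) ∨ ◇(¬p3 → p3)), 0
2. ¬(◇□(¬p1 ∧ p1) → (¬p1 ∧ p1)), 0   [¬∨-rule on 1]
3. ¬◇(¬p3 → p3), 0   [¬∨-rule on 1]
4. ◇□(¬p1 ∧ p1), 0   [¬→-rule on 2]
5. ¬(¬p1 ∧ p1), 0   [¬→-rule on 2]
6. ¬(¬p3 → p3), 0   [¬◇-rule on 3 via 0R0]
7. ¬p3, 0   [¬→-rule on 6]
8. ¬p1, 0   [¬∧-rule on 5 (branches; this branch)]
9. □(¬p1 ∧ p1), 1   [◇-rule on 4: fresh world 1, 0R1]
10. ¬(¬p3 → p3), 1   [¬◇-rule on 3 via 0R1]
11. ¬p3, 1   [¬→-rule on 10]
12. ¬p1 ∧ p1, 1   [□-rule on 9 via 1R1]
13. ¬p1, 1   [∧-rule on 12]
14. p1, 1   [∧-rule on 12]
Accessibility: 0R0, 0R1, 1R1
Branch closes: p1 and ¬p1 both at 1.
Every branch closes (one shown): valid in T, hence also in S4, S5 (every theorem of T is a theorem of S4 and S5).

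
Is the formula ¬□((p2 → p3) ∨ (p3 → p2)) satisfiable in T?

1. ¬□((p2 → p3) ∨ (p3 → p2)), w0
2. ¬((p2 → p3) ∨ (p3 → p2)), w1   [¬□-rule on 1: fresh world w1, w0Rw1]
3. ¬(p2 → p3), w1   [¬∨-rule on 2]
4. ¬(p3 → p2), w1   [¬∨-rule on 2]
5. p2, w1   [¬→-rule on 3]
6. ¬p3, w1   [¬→-rule on 3]
7. p3, w1   [¬→-rule on 4]
8. ¬p2, w1   [¬→-rule on 4]
Accessibility: w0Rw0, w0Rw1, w1Rw1
Branch closes: p3 and ¬p3 both at w1.
Every branch closes; the branch above is one of them.

Unsatisfiable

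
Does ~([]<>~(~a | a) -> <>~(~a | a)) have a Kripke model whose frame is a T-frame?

Unsatisfiable (every branch closes)

1. ~([]<>~(~a | a) -> <>~(~a | a)), u
2. []<>~(~a | a), u
3. ~<>~(~a | a), u
4. <>~(~a | a), u
5. ~a | a, u
6. a, u
7. ~(~a | a), v
8. a, v
9. ~a, v
Accessibility: uRu, uRv, vRv
Branch closes: a and ~a both at v.
(One branch shown.) All branches close.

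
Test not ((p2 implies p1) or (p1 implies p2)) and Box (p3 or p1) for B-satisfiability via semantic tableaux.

Unsatisfiable

1. not ((p2 implies p1) or (p1 implies p2)) and Box (p3 or p1), u
2. not ((p2 implies p1) or (p1 implies p2)), u
3. Box (p3 or p1), u
4. not (p2 implies p1), u
5. not (p1 implies p2), u
6. p2, u
7. not p1, u
8. p1, u
9. not p2, u
Accessibility: uRu
Branch closes: p1 and not p1 both at u.
All branches of the tableau close; one closing branch shown above.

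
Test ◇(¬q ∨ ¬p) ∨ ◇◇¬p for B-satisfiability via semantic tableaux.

1. ◇(¬q ∨ ¬p) ∨ ◇◇¬p, u
2. ◇◇¬p, u
3. ◇¬p, v
4. ¬p, w
Accessibility: uRu, uRv, vRu, vRv, vRw, wRv, wRw

Satisfiable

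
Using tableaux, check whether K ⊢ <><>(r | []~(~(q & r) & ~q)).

Tableau for the negation ~<><>(r | []~(~(q & r) & ~q)):
1. ~<><>(r | []~(~(q & r) & ~q)), 0
The negation has an open branch (countermodel exists).

No, not valid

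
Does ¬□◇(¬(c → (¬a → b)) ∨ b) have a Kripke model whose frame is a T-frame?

Satisfiable

1. ¬□◇(¬(c → (¬a → b)) ∨ b), 0
2. ¬◇(¬(c → (¬a → b)) ∨ b), 1
3. ¬(¬(c → (¬a → b)) ∨ b), 1
4. c → (¬a → b), 1
5. ¬b, 1
6. ¬a → b, 1
7. a, 1
Accessibility: 0R0, 0R1, 1R1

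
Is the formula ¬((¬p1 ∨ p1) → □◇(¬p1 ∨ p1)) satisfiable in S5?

1. ¬((¬p1 ∨ p1) → □◇(¬p1 ∨ p1)), 0
2. ¬p1 ∨ p1, 0   [¬→-rule on 1]
3. ¬□◇(¬p1 ∨ p1), 0   [¬→-rule on 1]
4. p1, 0   [∨-rule on 2 (branches; this branch)]
5. ¬◇(¬p1 ∨ p1), 1   [¬□-rule on 3: fresh world 1, 0R1]
6. ¬(¬p1 ∨ p1), 0   [¬◇-rule on 5 via 1R0]
7. ¬p1, 0   [¬∨-rule on 6]
Accessibility: 0R0, 0R1, 1R0, 1R1
Branch closes: p1 and ¬p1 both at 0.
All branches of the tableau close; one closing branch shown above.

Unsatisfiable (every branch closes)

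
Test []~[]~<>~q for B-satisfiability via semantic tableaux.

1. []~[]~<>~q, u
2. ~[]~<>~q, u   [[]-rule on 1 via uRu]
3. <>~q, v   [~[]-rule on 2: fresh world v, uRv]
4. ~[]~<>~q, v   [[]-rule on 1 via uRv]
5. ~q, w   [<>-rule on 3: fresh world w, vRw]
6. <>~q, x   [~[]-rule on 4: fresh world x, vRx]
7. ~q, y   [<>-rule on 6: fresh world y, xRy]
Accessibility: uRu, uRv, vRu, vRv, vRw, vRx, wRv, wRw, xRv, xRx, xRy, yRx, yRy

Yes, satisfiable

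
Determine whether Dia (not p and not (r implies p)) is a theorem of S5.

No, not valid

Tableau for the negation not Dia (not p and not (r implies p)):
1. not Dia (not p and not (r implies p)), w0
2. not (not p and not (r implies p)), w0   [neg-Dia-rule on 1 via w0Rw0]
3. r implies p, w0   [neg-and-rule on 2 (branches; this branch)]
4. p, w0   [implies-rule on 3 (branches; this branch)]
Accessibility: w0Rw0
The negation has an open branch (countermodel exists).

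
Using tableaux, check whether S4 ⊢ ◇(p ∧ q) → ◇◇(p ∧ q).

Tableau for the negation ¬(◇(p ∧ q) → ◇◇(p ∧ q)):
1. ¬(◇(p ∧ q) → ◇◇(p ∧ q)), w0
2. ◇(p ∧ q), w0
3. ¬◇◇(p ∧ q), w0
4. ¬◇(p ∧ q), w0
5. ¬(p ∧ q), w0
6. ¬q, w0
7. p ∧ q, w1
8. p, w1
9. q, w1
10. ¬◇(p ∧ q), w1
11. ¬(p ∧ q), w1
12. ¬q, w1
Accessibility: w0Rw0, w0Rw1, w1Rw1
Branch closes: q and ¬q both at w1.
All branches of the negation close; one closing branch shown above.

Yes, valid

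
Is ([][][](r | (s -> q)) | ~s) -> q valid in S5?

Not valid

Tableau for the negation ~(([][][](r | (s -> q)) | ~s) -> q):
1. ~(([][][](r | (s -> q)) | ~s) -> q), u
2. [][][](r | (s -> q)) | ~s, u   [~->-rule on 1]
3. ~q, u   [~->-rule on 1]
4. ~s, u   [|-rule on 2 (branches; this branch)]
Accessibility: uRu
The negation has an open branch (countermodel exists).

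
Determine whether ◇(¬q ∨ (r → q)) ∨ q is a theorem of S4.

Tableau for the negation ¬(◇(¬q ∨ (r → q)) ∨ q):
1. ¬(◇(¬q ∨ (r → q)) ∨ q), u
2. ¬◇(¬q ∨ (r → q)), u
3. ¬q, u
4. ¬(¬q ∨ (r → q)), u
5. q, u
6. ¬(r → q), u
Accessibility: uRu
Branch closes: q and ¬q both at u.
All branches of the negation close; one closing branch shown above.

Valid in S4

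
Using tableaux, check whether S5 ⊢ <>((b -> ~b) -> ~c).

Not valid

Tableau for the negation ~<>((b -> ~b) -> ~c):
1. ~<>((b -> ~b) -> ~c), u
2. ~((b -> ~b) -> ~c), u
3. b -> ~b, u
4. c, u
5. ~b, u
Accessibility: uRu
The negation has an open branch (countermodel exists).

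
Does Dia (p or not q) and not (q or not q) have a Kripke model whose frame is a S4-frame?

1. Dia (p or not q) and not (q or not q), u
2. Dia (p or not q), u
3. not (q or not q), u
4. not q, u
5. q, u
Accessibility: uRu
Branch closes: q and not q both at u.
All branches of the tableau close; one closing branch shown above.

Unsatisfiable (every branch closes)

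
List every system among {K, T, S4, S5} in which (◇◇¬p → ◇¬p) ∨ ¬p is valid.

T-tableau for the negation ¬((◇◇¬p → ◇¬p) ∨ ¬p):
1. ¬((◇◇¬p → ◇¬p) ∨ ¬p), 0
2. ¬(◇◇¬p → ◇¬p), 0
3. p, 0
4. ◇◇¬p, 0
5. ¬◇¬p, 0
6. ◇¬p, 1
7. p, 1
8. ¬p, 2
Accessibility: 0R0, 0R1, 1R1, 1R2, 2R2
Complete open branch: countermodel on a T-frame, so not valid in T, nor in K (the same frame is also a K-frame).
S4-tableau for the negation ¬((◇◇¬p → ◇¬p) ∨ ¬p):
1. ¬((◇◇¬p → ◇¬p) ∨ ¬p), 0
2. ¬(◇◇¬p → ◇¬p), 0
3. p, 0
4. ◇◇¬p, 0
5. ¬◇¬p, 0
6. ◇¬p, 1
7. p, 1
8. ¬p, 2
9. p, 2
Accessibility: 0R0, 0R1, 0R2, 1R1, 1R2, 2R2
Branch closes: p and ¬p both at 2.
Every branch closes (one shown): valid in S4, hence also in S5 (every theorem of S4 is a theorem of S5).

S4, S5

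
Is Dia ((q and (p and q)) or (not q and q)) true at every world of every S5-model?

Not valid

Tableau for the negation not Dia ((q and (p and q)) or (not q and q)):
1. not Dia ((q and (p and q)) or (not q and q)), 0
2. not ((q and (p and q)) or (not q and q)), 0
3. not (q and (p and q)), 0
4. not (not q and q), 0
5. not (p and q), 0
6. not q, 0
Accessibility: 0R0
The negation has an open branch (countermodel exists).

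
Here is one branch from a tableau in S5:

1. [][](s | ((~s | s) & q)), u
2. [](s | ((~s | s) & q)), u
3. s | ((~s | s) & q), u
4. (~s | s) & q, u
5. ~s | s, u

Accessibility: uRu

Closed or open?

There is no literal clash: for every atom and world, at most one sign appears.

No, open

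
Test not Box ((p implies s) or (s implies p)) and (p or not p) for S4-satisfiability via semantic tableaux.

Unsatisfiable (every branch closes)

1. not Box ((p implies s) or (s implies p)) and (p or not p), u
2. not Box ((p implies s) or (s implies p)), u   [and-rule on 1]
3. p or not p, u   [and-rule on 1]
4. not p, u   [or-rule on 3 (branches; this branch)]
5. not ((p implies s) or (s implies p)), v   [neg-Box-rule on 2: fresh world v, uRv]
6. not (p implies s), v   [neg-or-rule on 5]
7. not (s implies p), v   [neg-or-rule on 5]
8. p, v   [neg-implies-rule on 6]
9. not s, v   [neg-implies-rule on 6]
10. s, v   [neg-implies-rule on 7]
11. not p, v   [neg-implies-rule on 7]
Accessibility: uRu, uRv, vRv
Branch closes: s and not s both at v.
All branches of the tableau close; one closing branch shown above.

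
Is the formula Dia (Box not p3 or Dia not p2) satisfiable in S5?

1. Dia (Box not p3 or Dia not p2), w0
2. Box not p3 or Dia not p2, w1
3. Dia not p2, w1
4. not p2, w2
Accessibility: w0Rw0, w0Rw1, w0Rw2, w1Rw0, w1Rw1, w1Rw2, w2Rw0, w2Rw1, w2Rw2

Satisfiable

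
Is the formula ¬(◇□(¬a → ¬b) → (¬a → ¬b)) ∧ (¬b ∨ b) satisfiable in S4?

1. ¬(◇□(¬a → ¬b) → (¬a → ¬b)) ∧ (¬b ∨ b), 0
2. ¬(◇□(¬a → ¬b) → (¬a → ¬b)), 0
3. ¬b ∨ b, 0
4. ◇□(¬a → ¬b), 0
5. ¬(¬a → ¬b), 0
6. ¬a, 0
7. b, 0
8. □(¬a → ¬b), 1
9. ¬a → ¬b, 1
10. ¬b, 1
Accessibility: 0R0, 0R1, 1R1

Satisfiable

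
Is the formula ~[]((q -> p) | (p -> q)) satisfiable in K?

Unsatisfiable

1. ~[]((q -> p) | (p -> q)), u
2. ~((q -> p) | (p -> q)), v
3. ~(q -> p), v
4. ~(p -> q), v
5. q, v
6. ~p, v
7. p, v
8. ~q, v
Accessibility: uRv
Branch closes: p and ~p both at v.
Every branch closes; the branch above is one of them.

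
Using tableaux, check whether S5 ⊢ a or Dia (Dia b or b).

Invalid (countermodel exists)

Tableau for the negation not (a or Dia (Dia b or b)):
1. not (a or Dia (Dia b or b)), w0
2. not a, w0
3. not Dia (Dia b or b), w0
4. not (Dia b or b), w0
5. not Dia b, w0
6. not b, w0
Accessibility: w0Rw0
The negation has an open branch (countermodel exists).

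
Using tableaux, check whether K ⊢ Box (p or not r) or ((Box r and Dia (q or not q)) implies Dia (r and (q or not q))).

Tableau for the negation not (Box (p or not r) or ((Box r and Dia (q or not q)) implies Dia (r and (q or not q)))):
1. not (Box (p or not r) or ((Box r and Dia (q or not q)) implies Dia (r and (q or not q)))), w0
2. not Box (p or not r), w0   [neg-or-rule on 1]
3. not ((Box r and Dia (q or not q)) implies Dia (r and (q or not q))), w0   [neg-or-rule on 1]
4. Box r and Dia (q or not q), w0   [neg-implies-rule on 3]
5. not Dia (r and (q or not q)), w0   [neg-implies-rule on 3]
6. Box r, w0   [and-rule on 4]
7. Dia (q or not q), w0   [and-rule on 4]
8. not (p or not r), w1   [neg-Box-rule on 2: fresh world w1, w0Rw1]
9. not p, w1   [neg-or-rule on 8]
10. r, w1   [neg-or-rule on 8]
11. not (r and (q or not q)), w1   [neg-Dia-rule on 5 via w0Rw1]
12. not (q or not q), w1   [neg-and-rule on 11 (branches; this branch)]
13. not q, w1   [neg-or-rule on 12]
14. q, w1   [neg-or-rule on 12]
Accessibility: w0Rw1
Branch closes: q and not q both at w1.
All branches of the negation close; one closing branch shown above.

Yes, valid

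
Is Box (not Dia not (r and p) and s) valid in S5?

Not valid

Tableau for the negation not Box (not Dia not (r and p) and s):
1. not Box (not Dia not (r and p) and s), w0
2. not (not Dia not (r and p) and s), w1
3. not s, w1
Accessibility: w0Rw0, w0Rw1, w1Rw0, w1Rw1
The negation has an open branch (countermodel exists).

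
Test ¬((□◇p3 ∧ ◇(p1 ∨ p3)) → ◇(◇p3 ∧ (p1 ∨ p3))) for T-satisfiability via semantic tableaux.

1. ¬((□◇p3 ∧ ◇(p1 ∨ p3)) → ◇(◇p3 ∧ (p1 ∨ p3))), u
2. □◇p3 ∧ ◇(p1 ∨ p3), u
3. ¬◇(◇p3 ∧ (p1 ∨ p3)), u
4. □◇p3, u
5. ◇(p1 ∨ p3), u
6. ¬(◇p3 ∧ (p1 ∨ p3)), u
7. ◇p3, u
8. ¬(p1 ∨ p3), u
9. ¬p1, u
10. ¬p3, u
11. p1 ∨ p3, v
12. ¬(◇p3 ∧ (p1 ∨ p3)), v
13. ◇p3, v
14. p1, v
15. ¬◇p3, v
16. ¬p3, v
17. p3, w
18. ¬(◇p3 ∧ (p1 ∨ p3)), w
19. ◇p3, w
20. ¬(p1 ∨ p3), w
21. ¬p1, w
22. ¬p3, w
Accessibility: uRu, uRv, uRw, vRv, wRw
Branch closes: p3 and ¬p3 both at w.
All branches of the tableau close; one closing branch shown above.

Unsatisfiable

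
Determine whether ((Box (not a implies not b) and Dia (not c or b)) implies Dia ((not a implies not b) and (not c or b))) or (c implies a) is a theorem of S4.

Tableau for the negation not (((Box (not a implies not b) and Dia (not c or b)) implies Dia ((not a implies not b) and (not c or b))) or (c implies a)):
1. not (((Box (not a implies not b) and Dia (not c or b)) implies Dia ((not a implies not b) and (not c or b))) or (c implies a)), w0
2. not ((Box (not a implies not b) and Dia (not c or b)) implies Dia ((not a implies not b) and (not c or b))), w0
3. not (c implies a), w0
4. Box (not a implies not b) and Dia (not c or b), w0
5. not Dia ((not a implies not b) and (not c or b)), w0
6. c, w0
7. not a, w0
8. Box (not a implies not b), w0
9. Dia (not c or b), w0
10. not ((not a implies not b) and (not c or b)), w0
11. not a implies not b, w0
12. not (not c or b), w0
13. not b, w0
14. not c or b, w1
15. not ((not a implies not b) and (not c or b)), w1
16. not a implies not b, w1
17. b, w1
18. not (not a implies not b), w1
19. not a, w1
20. not b, w1
Accessibility: w0Rw0, w0Rw1, w1Rw1
Branch closes: b and not b both at w1.
Every branch of the negation's tableau closes; the branch above is one of them.

Yes, valid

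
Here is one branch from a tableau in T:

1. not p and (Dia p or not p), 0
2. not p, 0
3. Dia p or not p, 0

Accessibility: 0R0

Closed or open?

No atom appears with both signs at the same world.

Open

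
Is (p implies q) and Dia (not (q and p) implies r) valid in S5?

Tableau for the negation not ((p implies q) and Dia (not (q and p) implies r)):
1. not ((p implies q) and Dia (not (q and p) implies r)), 0
2. not Dia (not (q and p) implies r), 0   [neg-and-rule on 1 (branches; this branch)]
3. not (not (q and p) implies r), 0   [neg-Dia-rule on 2 via 0R0]
4. not (q and p), 0   [neg-implies-rule on 3]
5. not r, 0   [neg-implies-rule on 3]
6. not p, 0   [neg-and-rule on 4 (branches; this branch)]
Accessibility: 0R0
The negation has an open branch (countermodel exists).

Not valid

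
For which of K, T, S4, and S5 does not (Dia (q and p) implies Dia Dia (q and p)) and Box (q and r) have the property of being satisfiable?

K

K-tableau for the formula:
1. not (Dia (q and p) implies Dia Dia (q and p)) and Box (q and r), u
2. not (Dia (q and p) implies Dia Dia (q and p)), u
3. Box (q and r), u
4. Dia (q and p), u
5. not Dia Dia (q and p), u
6. q and p, v
7. q, v
8. p, v
9. q and r, v
10. r, v
11. not Dia (q and p), v
Accessibility: uRv
Complete open branch: satisfiable in K.
T-tableau for the formula:
1. not (Dia (q and p) implies Dia Dia (q and p)) and Box (q and r), u
2. not (Dia (q and p) implies Dia Dia (q and p)), u
3. Box (q and r), u
4. Dia (q and p), u
5. not Dia Dia (q and p), u
6. q and r, u
7. q, u
8. r, u
9. not Dia (q and p), u
10. not (q and p), u
11. not p, u
12. q and p, v
13. q, v
14. p, v
15. q and r, v
16. r, v
17. not Dia (q and p), v
18. not (q and p), v
19. not p, v
Accessibility: uRu, uRv, vRv
Branch closes: p and not p both at v.
Every branch closes (one shown): unsatisfiable in T, hence also in S4, S5 (every S4/S5-frame is a T-frame).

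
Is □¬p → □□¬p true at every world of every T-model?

Invalid (countermodel exists)

Tableau for the negation ¬(□¬p → □□¬p):
1. ¬(□¬p → □□¬p), u
2. □¬p, u
3. ¬□□¬p, u
4. ¬p, u
5. ¬□¬p, v
6. ¬p, v
7. p, w
Accessibility: uRu, uRv, vRv, vRw, wRw
The negation has an open branch (countermodel exists).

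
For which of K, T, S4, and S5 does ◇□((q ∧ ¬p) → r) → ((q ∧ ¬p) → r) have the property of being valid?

S5

S4-tableau for the negation ¬(◇□((q ∧ ¬p) → r) → ((q ∧ ¬p) → r)):
1. ¬(◇□((q ∧ ¬p) → r) → ((q ∧ ¬p) → r)), w0
2. ◇□((q ∧ ¬p) → r), w0
3. ¬((q ∧ ¬p) → r), w0
4. q ∧ ¬p, w0
5. ¬r, w0
6. q, w0
7. ¬p, w0
8. □((q ∧ ¬p) → r), w1
9. (q ∧ ¬p) → r, w1
10. r, w1
Accessibility: w0Rw0, w0Rw1, w1Rw1
Complete open branch: countermodel on an S4-frame, so not valid in S4, nor in K, T (the same frame is also a K-frame and a T-frame).
S5-tableau for the negation ¬(◇□((q ∧ ¬p) → r) → ((q ∧ ¬p) → r)):
1. ¬(◇□((q ∧ ¬p) → r) → ((q ∧ ¬p) → r)), w0
2. ◇□((q ∧ ¬p) → r), w0
3. ¬((q ∧ ¬p) → r), w0
4. q ∧ ¬p, w0
5. ¬r, w0
6. q, w0
7. ¬p, w0
8. □((q ∧ ¬p) → r), w1
9. (q ∧ ¬p) → r, w0
10. (q ∧ ¬p) → r, w1
11. ¬(q ∧ ¬p), w0
12. r, w1
13. p, w0
Accessibility: w0Rw0, w0Rw1, w1Rw0, w1Rw1
Branch closes: p and ¬p both at w0.
Every branch closes (one shown): valid in S5.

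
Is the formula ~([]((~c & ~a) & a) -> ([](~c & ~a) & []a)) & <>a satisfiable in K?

Unsatisfiable (every branch closes)

1. ~([]((~c & ~a) & a) -> ([](~c & ~a) & []a)) & <>a, 0
2. ~([]((~c & ~a) & a) -> ([](~c & ~a) & []a)), 0
3. <>a, 0
4. []((~c & ~a) & a), 0
5. ~([](~c & ~a) & []a), 0
6. ~[]a, 0
7. a, 1
8. (~c & ~a) & a, 1
9. ~c & ~a, 1
10. ~c, 1
11. ~a, 1
Accessibility: 0R1
Branch closes: a and ~a both at 1.
(One branch shown.) All branches close.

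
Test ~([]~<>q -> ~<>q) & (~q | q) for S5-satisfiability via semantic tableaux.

1. ~([]~<>q -> ~<>q) & (~q | q), u
2. ~([]~<>q -> ~<>q), u
3. ~q | q, u
4. []~<>q, u
5. <>q, u
6. ~<>q, u
7. ~q, u
8. q, v
9. ~<>q, v
10. ~q, v
Accessibility: uRu, uRv, vRu, vRv
Branch closes: q and ~q both at v.
Every branch closes; the branch above is one of them.

No, unsatisfiable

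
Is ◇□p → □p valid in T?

No, not valid

Tableau for the negation ¬(◇□p → □p):
1. ¬(◇□p → □p), u
2. ◇□p, u
3. ¬□p, u
4. □p, v
5. p, v
6. ¬p, w
Accessibility: uRu, uRv, uRw, vRv, wRw
The negation has an open branch (countermodel exists).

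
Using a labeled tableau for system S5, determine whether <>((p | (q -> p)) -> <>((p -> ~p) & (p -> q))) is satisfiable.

Satisfiable

1. <>((p | (q -> p)) -> <>((p -> ~p) & (p -> q))), w0
2. (p | (q -> p)) -> <>((p -> ~p) & (p -> q)), w1
3. <>((p -> ~p) & (p -> q)), w1
4. (p -> ~p) & (p -> q), w2
5. p -> ~p, w2
6. p -> q, w2
7. ~p, w2
8. q, w2
Accessibility: w0Rw0, w0Rw1, w0Rw2, w1Rw0, w1Rw1, w1Rw2, w2Rw0, w2Rw1, w2Rw2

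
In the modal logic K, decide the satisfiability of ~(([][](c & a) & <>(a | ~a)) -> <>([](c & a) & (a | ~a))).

Unsatisfiable

1. ~(([][](c & a) & <>(a | ~a)) -> <>([](c & a) & (a | ~a))), u
2. [][](c & a) & <>(a | ~a), u
3. ~<>([](c & a) & (a | ~a)), u
4. [][](c & a), u
5. <>(a | ~a), u
6. a | ~a, v
7. ~([](c & a) & (a | ~a)), v
8. [](c & a), v
9. ~a, v
10. ~[](c & a), v
11. ~(c & a), w
12. c & a, w
13. c, w
14. a, w
15. ~a, w
Accessibility: uRv, vRw
Branch closes: a and ~a both at w.
(One branch shown.) All branches close.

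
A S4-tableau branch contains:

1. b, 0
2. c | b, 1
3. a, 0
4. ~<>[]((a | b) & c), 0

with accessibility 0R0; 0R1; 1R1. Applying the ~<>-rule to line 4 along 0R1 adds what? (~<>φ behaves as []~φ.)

~<>φ behaves as []~φ: propagate the negated body to each accessible world.

~[]((a | b) & c), 1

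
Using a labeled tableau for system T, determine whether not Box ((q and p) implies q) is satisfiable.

1. not Box ((q and p) implies q), 0
2. not ((q and p) implies q), 1
3. q and p, 1
4. not q, 1
5. q, 1
6. p, 1
Accessibility: 0R0, 0R1, 1R1
Branch closes: q and not q both at 1.
(One branch shown.) All branches close.

Unsatisfiable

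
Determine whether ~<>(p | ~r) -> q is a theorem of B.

No, not valid

Tableau for the negation ~(~<>(p | ~r) -> q):
1. ~(~<>(p | ~r) -> q), u
2. ~<>(p | ~r), u
3. ~q, u
4. ~(p | ~r), u
5. ~p, u
6. r, u
Accessibility: uRu
The negation has an open branch (countermodel exists).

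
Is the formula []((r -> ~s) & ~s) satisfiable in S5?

Yes, satisfiable

1. []((r -> ~s) & ~s), u
2. (r -> ~s) & ~s, u
3. r -> ~s, u
4. ~s, u
Accessibility: uRu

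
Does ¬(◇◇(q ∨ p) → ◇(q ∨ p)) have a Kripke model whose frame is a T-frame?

Satisfiable

1. ¬(◇◇(q ∨ p) → ◇(q ∨ p)), w0
2. ◇◇(q ∨ p), w0
3. ¬◇(q ∨ p), w0
4. ¬(q ∨ p), w0
5. ¬q, w0
6. ¬p, w0
7. ◇(q ∨ p), w1
8. ¬(q ∨ p), w1
9. ¬q, w1
10. ¬p, w1
11. q ∨ p, w2
12. p, w2
Accessibility: w0Rw0, w0Rw1, w1Rw1, w1Rw2, w2Rw2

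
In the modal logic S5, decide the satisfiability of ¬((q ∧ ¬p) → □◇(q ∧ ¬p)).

Unsatisfiable (every branch closes)

1. ¬((q ∧ ¬p) → □◇(q ∧ ¬p)), w0
2. q ∧ ¬p, w0
3. ¬□◇(q ∧ ¬p), w0
4. q, w0
5. ¬p, w0
6. ¬◇(q ∧ ¬p), w1
7. ¬(q ∧ ¬p), w0
8. ¬(q ∧ ¬p), w1
9. p, w0
Accessibility: w0Rw0, w0Rw1, w1Rw0, w1Rw1
Branch closes: p and ¬p both at w0.
Every branch closes; the branch above is one of them.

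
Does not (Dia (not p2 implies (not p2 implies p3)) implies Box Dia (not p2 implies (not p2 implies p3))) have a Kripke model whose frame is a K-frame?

Yes, satisfiable

1. not (Dia (not p2 implies (not p2 implies p3)) implies Box Dia (not p2 implies (not p2 implies p3))), 0
2. Dia (not p2 implies (not p2 implies p3)), 0
3. not Box Dia (not p2 implies (not p2 implies p3)), 0
4. not p2 implies (not p2 implies p3), 1
5. not p2 implies p3, 1
6. p3, 1
7. not Dia (not p2 implies (not p2 implies p3)), 2
Accessibility: 0R1, 0R2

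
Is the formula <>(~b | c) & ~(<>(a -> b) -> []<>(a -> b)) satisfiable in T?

Satisfiable (open branch found)

1. <>(~b | c) & ~(<>(a -> b) -> []<>(a -> b)), 0
2. <>(~b | c), 0   [&-rule on 1]
3. ~(<>(a -> b) -> []<>(a -> b)), 0   [&-rule on 1]
4. <>(a -> b), 0   [~->-rule on 3]
5. ~[]<>(a -> b), 0   [~->-rule on 3]
6. ~b | c, 1   [<>-rule on 2: fresh world 1, 0R1]
7. c, 1   [|-rule on 6 (branches; this branch)]
8. a -> b, 2   [<>-rule on 4: fresh world 2, 0R2]
9. b, 2   [->-rule on 8 (branches; this branch)]
10. ~<>(a -> b), 3   [~[]-rule on 5: fresh world 3, 0R3]
11. ~(a -> b), 3   [~<>-rule on 10 via 3R3]
12. a, 3   [~->-rule on 11]
13. ~b, 3   [~->-rule on 11]
Accessibility: 0R0, 0R1, 0R2, 0R3, 1R1, 2R2, 3R3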